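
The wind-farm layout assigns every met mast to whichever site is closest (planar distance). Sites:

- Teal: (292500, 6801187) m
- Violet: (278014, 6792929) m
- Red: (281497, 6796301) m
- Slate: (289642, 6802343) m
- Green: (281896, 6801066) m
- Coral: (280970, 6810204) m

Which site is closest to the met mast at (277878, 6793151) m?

Violet

Squared distances to each site:
Teal: 278380180.000; Violet: 67780.000; Red: 23019661.000; Slate: 222884560.000; Green: 78791549.000; Coral: 300365273.000.
Minimum at Violet.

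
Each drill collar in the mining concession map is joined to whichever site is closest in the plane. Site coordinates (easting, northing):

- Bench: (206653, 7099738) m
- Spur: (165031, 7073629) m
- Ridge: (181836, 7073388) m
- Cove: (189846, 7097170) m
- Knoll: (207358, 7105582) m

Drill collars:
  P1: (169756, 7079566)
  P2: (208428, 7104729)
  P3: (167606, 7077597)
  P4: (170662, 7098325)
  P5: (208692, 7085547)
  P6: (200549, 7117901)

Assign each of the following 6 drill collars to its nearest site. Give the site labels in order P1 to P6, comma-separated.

Spur, Knoll, Spur, Cove, Bench, Knoll

P1 → Spur (d²=57573594.00)
P2 → Knoll (d²=1872509.00)
P3 → Spur (d²=22375649.00)
P4 → Cove (d²=369359881.00)
P5 → Bench (d²=205542002.00)
P6 → Knoll (d²=198120242.00)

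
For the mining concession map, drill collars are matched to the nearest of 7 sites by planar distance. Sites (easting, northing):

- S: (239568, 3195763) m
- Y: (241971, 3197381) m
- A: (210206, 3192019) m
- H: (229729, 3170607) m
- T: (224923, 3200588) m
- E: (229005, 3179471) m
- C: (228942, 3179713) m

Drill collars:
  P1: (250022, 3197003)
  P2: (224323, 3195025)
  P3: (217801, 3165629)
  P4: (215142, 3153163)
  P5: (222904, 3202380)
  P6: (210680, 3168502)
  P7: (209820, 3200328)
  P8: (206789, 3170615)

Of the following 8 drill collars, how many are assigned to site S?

0

P1 → Y
P2 → T
P3 → H
P4 → H
P5 → T
P6 → H
P7 → A
P8 → A
0 of the 8 go to S.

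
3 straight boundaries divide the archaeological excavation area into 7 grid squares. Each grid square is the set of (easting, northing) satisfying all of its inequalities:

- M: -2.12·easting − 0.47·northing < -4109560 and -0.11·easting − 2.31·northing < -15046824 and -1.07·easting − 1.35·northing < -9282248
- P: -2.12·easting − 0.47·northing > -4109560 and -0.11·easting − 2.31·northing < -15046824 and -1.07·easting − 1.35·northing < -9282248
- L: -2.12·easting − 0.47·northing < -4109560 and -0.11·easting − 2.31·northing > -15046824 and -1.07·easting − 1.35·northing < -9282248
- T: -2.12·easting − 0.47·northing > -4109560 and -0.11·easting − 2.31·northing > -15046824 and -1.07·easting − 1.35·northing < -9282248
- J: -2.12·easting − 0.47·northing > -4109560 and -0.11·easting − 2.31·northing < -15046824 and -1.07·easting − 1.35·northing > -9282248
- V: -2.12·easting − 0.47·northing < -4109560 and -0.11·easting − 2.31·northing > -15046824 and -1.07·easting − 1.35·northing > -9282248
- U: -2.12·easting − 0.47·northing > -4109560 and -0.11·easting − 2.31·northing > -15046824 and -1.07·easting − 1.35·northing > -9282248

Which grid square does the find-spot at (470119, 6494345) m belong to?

-2.12·470119 − 0.47·6494345 = -4048994.430, which is > -4109560
-0.11·470119 − 2.31·6494345 = -15053650.040, which is < -15046824
-1.07·470119 − 1.35·6494345 = -9270393.080, which is > -9282248
This sign pattern matches J.

J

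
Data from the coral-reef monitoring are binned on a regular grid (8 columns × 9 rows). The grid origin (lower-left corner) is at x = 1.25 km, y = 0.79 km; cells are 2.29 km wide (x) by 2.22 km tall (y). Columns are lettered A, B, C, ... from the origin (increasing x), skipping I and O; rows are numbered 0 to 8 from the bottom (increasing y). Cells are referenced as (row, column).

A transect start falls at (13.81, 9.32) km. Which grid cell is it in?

(3, F)

Column index: ⌊(13.81 − 1.25) / 2.29⌋ = ⌊5.485⌋ = 5 → column F
Row offset from origin: ⌊(9.32 − 0.79) / 2.22⌋ = ⌊3.842⌋ = 3 → row 3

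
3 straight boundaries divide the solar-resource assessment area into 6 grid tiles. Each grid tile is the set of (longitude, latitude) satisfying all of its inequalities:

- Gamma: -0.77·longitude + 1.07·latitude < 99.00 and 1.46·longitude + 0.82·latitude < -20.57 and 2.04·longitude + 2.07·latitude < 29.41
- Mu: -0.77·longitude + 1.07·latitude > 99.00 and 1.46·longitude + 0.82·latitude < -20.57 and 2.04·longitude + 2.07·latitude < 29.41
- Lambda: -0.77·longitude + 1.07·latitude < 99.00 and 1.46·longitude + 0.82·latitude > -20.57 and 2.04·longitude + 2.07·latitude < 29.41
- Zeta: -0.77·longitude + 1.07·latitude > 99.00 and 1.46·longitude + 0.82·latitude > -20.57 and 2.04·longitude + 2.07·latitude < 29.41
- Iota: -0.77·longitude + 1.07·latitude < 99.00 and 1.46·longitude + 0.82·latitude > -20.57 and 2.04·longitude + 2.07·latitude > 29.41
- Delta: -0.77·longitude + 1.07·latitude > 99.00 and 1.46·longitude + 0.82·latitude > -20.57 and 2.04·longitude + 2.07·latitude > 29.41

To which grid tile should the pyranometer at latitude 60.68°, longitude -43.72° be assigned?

-0.77·-43.72 + 1.07·60.68 = 98.592, which is < 99.00
1.46·-43.72 + 0.82·60.68 = -14.074, which is > -20.57
2.04·-43.72 + 2.07·60.68 = 36.419, which is > 29.41
This sign pattern matches Iota.

Iota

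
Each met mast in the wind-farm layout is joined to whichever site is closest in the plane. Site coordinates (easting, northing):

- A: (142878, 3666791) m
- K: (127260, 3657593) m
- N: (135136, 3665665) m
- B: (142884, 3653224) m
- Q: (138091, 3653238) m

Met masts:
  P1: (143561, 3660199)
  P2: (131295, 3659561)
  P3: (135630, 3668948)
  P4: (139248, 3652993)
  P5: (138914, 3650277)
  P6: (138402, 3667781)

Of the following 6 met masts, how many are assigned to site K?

1

P1 → A
P2 → K
P3 → N
P4 → Q
P5 → Q
P6 → N
1 of the 6 goes to K.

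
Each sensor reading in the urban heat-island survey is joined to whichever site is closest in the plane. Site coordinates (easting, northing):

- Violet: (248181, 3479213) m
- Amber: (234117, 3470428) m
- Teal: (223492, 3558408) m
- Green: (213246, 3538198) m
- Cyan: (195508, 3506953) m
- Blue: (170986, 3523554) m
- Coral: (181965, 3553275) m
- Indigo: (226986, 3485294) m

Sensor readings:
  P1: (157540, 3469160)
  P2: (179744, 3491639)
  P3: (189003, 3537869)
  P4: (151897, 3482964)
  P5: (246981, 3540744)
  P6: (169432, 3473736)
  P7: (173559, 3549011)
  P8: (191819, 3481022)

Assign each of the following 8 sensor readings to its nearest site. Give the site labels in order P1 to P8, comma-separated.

P1 → Cyan (d²=2869879873.00)
P2 → Cyan (d²=483022292.00)
P3 → Coral (d²=286878280.00)
P4 → Blue (d²=2011938021.00)
P5 → Teal (d²=863750017.00)
P6 → Cyan (d²=1783326865.00)
P7 → Coral (d²=88842532.00)
P8 → Cyan (d²=686025482.00)

Cyan, Cyan, Coral, Blue, Teal, Cyan, Coral, Cyan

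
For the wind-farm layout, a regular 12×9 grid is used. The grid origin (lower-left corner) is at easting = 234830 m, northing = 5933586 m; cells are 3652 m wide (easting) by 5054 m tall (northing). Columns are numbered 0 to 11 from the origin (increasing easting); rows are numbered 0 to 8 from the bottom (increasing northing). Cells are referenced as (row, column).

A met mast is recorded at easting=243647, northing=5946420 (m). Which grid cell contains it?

(2, 2)

Column index: ⌊(243647 − 234830) / 3652⌋ = ⌊2.414⌋ = 2
Row offset from origin: ⌊(5946420 − 5933586) / 5054⌋ = ⌊2.539⌋ = 2 → row 2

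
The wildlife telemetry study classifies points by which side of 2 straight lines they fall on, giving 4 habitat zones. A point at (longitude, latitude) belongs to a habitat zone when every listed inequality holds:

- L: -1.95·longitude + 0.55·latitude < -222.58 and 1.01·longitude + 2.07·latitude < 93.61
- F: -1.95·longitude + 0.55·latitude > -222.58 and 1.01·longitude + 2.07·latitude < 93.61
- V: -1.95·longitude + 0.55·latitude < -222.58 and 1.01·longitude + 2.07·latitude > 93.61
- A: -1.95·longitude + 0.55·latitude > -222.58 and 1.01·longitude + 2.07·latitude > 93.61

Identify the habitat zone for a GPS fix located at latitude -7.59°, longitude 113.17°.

-1.95·113.17 + 0.55·-7.59 = -224.856, which is < -222.58
1.01·113.17 + 2.07·-7.59 = 98.590, which is > 93.61
This sign pattern matches V.

V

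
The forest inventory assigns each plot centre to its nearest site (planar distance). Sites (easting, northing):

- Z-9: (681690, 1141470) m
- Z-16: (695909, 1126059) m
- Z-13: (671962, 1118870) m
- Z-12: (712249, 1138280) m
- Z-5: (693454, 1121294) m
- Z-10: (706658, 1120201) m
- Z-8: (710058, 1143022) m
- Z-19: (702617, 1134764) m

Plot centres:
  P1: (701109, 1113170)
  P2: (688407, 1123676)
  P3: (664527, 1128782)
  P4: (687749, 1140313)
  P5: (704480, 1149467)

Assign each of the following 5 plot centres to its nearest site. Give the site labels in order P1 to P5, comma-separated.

Z-10, Z-5, Z-13, Z-9, Z-8

P1 → Z-10 (d²=80226362.00)
P2 → Z-5 (d²=31146133.00)
P3 → Z-13 (d²=153526969.00)
P4 → Z-9 (d²=38050130.00)
P5 → Z-8 (d²=72652109.00)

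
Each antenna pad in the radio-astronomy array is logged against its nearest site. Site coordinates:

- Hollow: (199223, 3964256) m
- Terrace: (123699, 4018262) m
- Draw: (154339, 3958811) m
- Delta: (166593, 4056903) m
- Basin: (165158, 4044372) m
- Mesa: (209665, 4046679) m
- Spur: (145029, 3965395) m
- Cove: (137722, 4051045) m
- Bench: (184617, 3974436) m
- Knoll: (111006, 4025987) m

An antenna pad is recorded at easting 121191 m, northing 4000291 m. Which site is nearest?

Squared distances to each site:
Hollow: 7387514249.000; Terrace: 329246905.000; Draw: 2819380304.000; Delta: 5266260148.000; Basin: 3876231650.000; Mesa: 9979495220.000; Spur: 1785981060.000; Cove: 2849242477.000; Bench: 4691338501.000; Knoll: 764018641.000.
Minimum at Terrace.

Terrace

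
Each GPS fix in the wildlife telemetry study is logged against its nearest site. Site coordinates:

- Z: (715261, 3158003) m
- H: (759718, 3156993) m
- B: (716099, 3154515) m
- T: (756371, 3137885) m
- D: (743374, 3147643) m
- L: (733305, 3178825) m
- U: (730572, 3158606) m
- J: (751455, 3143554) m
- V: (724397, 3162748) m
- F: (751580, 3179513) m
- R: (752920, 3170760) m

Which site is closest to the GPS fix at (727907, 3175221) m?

Squared distances to each site:
Z: 456380840.000; H: 1344199705.000; B: 568167300.000; T: 2204176192.000; D: 999774173.000; L: 42127220.000; U: 283160450.000; J: 1557307193.000; V: 167895829.000; F: 578832193.000; R: 645550690.000.
Minimum at L.

L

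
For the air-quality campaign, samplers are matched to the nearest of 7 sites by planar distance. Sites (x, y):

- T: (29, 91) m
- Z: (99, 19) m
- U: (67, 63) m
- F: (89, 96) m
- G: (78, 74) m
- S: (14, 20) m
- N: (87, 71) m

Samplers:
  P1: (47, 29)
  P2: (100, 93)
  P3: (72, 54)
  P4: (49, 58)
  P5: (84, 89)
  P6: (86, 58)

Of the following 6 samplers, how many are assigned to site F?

2

P1 → S
P2 → F
P3 → U
P4 → U
P5 → F
P6 → N
2 of the 6 go to F.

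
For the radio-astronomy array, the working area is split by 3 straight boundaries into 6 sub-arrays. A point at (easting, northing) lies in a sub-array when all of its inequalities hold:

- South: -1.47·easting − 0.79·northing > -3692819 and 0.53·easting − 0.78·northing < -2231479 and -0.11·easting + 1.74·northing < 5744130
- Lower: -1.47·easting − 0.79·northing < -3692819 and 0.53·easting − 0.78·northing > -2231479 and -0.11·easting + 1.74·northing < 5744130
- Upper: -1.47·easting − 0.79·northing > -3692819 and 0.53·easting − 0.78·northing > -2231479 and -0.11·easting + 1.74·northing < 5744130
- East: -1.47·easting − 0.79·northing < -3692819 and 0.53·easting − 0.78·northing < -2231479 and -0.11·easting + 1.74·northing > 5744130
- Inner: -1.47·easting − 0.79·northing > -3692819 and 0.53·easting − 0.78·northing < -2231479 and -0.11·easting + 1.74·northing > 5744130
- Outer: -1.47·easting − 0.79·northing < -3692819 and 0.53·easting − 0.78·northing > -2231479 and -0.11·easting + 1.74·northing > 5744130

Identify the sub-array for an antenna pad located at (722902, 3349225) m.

-1.47·722902 − 0.79·3349225 = -3708553.690, which is < -3692819
0.53·722902 − 0.78·3349225 = -2229257.440, which is > -2231479
-0.11·722902 + 1.74·3349225 = 5748132.280, which is > 5744130
This sign pattern matches Outer.

Outer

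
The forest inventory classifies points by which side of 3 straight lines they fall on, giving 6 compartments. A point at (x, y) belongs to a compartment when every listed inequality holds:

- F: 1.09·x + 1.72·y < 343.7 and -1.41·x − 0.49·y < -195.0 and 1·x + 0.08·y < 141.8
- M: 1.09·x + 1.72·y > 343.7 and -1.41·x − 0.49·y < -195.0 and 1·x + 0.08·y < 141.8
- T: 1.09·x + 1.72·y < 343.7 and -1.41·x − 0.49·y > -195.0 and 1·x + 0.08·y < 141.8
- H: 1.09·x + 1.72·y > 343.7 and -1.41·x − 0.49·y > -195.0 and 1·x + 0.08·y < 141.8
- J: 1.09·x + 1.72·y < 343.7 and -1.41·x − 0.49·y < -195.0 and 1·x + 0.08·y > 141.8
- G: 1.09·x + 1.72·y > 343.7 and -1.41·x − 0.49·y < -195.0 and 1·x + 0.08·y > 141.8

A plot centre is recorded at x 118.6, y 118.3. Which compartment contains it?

F

1.09·118.6 + 1.72·118.3 = 332.750, which is < 343.7
-1.41·118.6 − 0.49·118.3 = -225.193, which is < -195.0
1·118.6 + 0.08·118.3 = 128.064, which is < 141.8
This sign pattern matches F.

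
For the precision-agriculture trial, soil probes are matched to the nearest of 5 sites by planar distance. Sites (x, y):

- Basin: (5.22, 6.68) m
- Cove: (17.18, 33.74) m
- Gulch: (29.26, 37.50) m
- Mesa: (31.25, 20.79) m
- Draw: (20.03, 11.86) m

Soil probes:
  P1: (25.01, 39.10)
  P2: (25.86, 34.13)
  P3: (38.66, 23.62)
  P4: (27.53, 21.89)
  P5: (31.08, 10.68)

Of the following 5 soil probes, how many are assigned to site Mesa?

3

P1 → Gulch
P2 → Gulch
P3 → Mesa
P4 → Mesa
P5 → Mesa
3 of the 5 go to Mesa.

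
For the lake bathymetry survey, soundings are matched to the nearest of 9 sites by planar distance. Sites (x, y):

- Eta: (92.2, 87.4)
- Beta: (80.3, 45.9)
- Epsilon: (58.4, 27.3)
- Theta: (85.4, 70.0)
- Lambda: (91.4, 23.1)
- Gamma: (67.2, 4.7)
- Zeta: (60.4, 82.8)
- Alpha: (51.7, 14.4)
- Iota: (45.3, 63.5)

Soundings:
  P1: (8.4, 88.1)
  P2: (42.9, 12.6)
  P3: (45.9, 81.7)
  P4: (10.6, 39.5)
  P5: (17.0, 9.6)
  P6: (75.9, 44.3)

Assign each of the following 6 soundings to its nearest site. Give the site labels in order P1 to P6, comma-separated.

P1 → Iota (d²=1966.77)
P2 → Alpha (d²=80.68)
P3 → Zeta (d²=211.46)
P4 → Iota (d²=1780.09)
P5 → Alpha (d²=1227.13)
P6 → Beta (d²=21.92)

Iota, Alpha, Zeta, Iota, Alpha, Beta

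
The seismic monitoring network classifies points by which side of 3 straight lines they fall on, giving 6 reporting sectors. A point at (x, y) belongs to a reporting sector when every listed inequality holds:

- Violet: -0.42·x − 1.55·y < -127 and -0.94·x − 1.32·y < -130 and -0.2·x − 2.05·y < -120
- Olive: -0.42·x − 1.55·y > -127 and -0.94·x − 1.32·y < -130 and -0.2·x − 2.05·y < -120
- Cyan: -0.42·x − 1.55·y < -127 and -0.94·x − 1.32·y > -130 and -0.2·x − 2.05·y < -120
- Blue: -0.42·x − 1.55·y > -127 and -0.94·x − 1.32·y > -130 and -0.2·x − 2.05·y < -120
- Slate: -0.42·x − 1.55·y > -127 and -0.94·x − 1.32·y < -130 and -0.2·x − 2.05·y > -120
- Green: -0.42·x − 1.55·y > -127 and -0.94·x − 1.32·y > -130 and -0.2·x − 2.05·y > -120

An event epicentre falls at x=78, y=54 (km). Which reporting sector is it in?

Olive

-0.42·78 − 1.55·54 = -116.460, which is > -127
-0.94·78 − 1.32·54 = -144.600, which is < -130
-0.2·78 − 2.05·54 = -126.300, which is < -120
This sign pattern matches Olive.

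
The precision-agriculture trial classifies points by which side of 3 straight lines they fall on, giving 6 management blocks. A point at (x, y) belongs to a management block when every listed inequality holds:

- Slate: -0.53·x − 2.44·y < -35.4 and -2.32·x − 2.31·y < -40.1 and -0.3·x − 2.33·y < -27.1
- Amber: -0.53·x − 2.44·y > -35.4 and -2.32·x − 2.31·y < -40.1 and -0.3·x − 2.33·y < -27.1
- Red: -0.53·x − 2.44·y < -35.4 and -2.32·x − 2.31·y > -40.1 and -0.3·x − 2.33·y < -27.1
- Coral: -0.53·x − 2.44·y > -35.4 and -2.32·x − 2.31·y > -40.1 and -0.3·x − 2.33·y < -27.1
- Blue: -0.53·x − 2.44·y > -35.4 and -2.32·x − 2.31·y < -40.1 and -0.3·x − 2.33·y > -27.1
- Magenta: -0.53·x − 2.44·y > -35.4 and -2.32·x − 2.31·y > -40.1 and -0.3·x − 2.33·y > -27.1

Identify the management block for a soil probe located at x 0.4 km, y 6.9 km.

-0.53·0.4 − 2.44·6.9 = -17.048, which is > -35.4
-2.32·0.4 − 2.31·6.9 = -16.867, which is > -40.1
-0.3·0.4 − 2.33·6.9 = -16.197, which is > -27.1
This sign pattern matches Magenta.

Magenta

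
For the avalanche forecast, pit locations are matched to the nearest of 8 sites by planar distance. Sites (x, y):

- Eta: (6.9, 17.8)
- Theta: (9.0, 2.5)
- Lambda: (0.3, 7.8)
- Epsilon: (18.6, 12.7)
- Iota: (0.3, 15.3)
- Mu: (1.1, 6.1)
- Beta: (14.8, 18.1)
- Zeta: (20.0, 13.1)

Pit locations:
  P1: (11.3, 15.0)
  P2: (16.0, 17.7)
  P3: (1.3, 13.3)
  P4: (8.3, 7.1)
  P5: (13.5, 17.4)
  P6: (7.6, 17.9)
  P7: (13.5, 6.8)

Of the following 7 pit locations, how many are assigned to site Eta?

1

P1 → Beta
P2 → Beta
P3 → Iota
P4 → Theta
P5 → Beta
P6 → Eta
P7 → Theta
1 of the 7 goes to Eta.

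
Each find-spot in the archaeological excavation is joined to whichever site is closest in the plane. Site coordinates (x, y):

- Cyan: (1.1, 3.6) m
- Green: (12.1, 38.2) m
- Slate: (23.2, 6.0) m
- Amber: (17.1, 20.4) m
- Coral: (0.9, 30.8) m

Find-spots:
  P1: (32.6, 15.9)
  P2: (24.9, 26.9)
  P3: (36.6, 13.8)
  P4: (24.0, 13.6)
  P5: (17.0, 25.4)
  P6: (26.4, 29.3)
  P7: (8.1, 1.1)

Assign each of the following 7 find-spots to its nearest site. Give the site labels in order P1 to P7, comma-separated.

P1 → Slate (d²=186.37)
P2 → Amber (d²=103.09)
P3 → Slate (d²=240.40)
P4 → Slate (d²=58.40)
P5 → Amber (d²=25.01)
P6 → Amber (d²=165.70)
P7 → Cyan (d²=55.25)

Slate, Amber, Slate, Slate, Amber, Amber, Cyan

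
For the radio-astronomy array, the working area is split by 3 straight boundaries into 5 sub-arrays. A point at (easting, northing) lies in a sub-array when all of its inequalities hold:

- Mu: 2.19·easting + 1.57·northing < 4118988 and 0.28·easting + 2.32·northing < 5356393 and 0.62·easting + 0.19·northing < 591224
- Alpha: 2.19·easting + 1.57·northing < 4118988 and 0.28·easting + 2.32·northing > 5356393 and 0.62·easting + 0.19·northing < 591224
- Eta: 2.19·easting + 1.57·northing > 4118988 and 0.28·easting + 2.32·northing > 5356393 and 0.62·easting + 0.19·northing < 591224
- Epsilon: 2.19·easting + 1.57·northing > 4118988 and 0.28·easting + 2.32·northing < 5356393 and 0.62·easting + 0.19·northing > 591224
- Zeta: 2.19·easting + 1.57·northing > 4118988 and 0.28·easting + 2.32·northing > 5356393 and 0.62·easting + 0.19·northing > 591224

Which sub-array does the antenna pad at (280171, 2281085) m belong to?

Zeta

2.19·280171 + 1.57·2281085 = 4194877.940, which is > 4118988
0.28·280171 + 2.32·2281085 = 5370565.080, which is > 5356393
0.62·280171 + 0.19·2281085 = 607112.170, which is > 591224
This sign pattern matches Zeta.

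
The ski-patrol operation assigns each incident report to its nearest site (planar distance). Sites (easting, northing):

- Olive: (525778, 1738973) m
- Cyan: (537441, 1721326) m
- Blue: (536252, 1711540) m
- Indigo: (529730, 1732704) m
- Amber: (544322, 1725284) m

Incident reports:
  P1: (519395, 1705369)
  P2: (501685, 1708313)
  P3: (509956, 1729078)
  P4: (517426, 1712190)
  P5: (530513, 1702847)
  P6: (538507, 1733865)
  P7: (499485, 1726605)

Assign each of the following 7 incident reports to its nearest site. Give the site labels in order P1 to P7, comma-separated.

Blue, Blue, Olive, Blue, Blue, Indigo, Olive

P1 → Blue (d²=322239690.00)
P2 → Blue (d²=1205291018.00)
P3 → Olive (d²=348246709.00)
P4 → Blue (d²=354840776.00)
P5 → Blue (d²=108504370.00)
P6 → Indigo (d²=78383650.00)
P7 → Olive (d²=844289273.00)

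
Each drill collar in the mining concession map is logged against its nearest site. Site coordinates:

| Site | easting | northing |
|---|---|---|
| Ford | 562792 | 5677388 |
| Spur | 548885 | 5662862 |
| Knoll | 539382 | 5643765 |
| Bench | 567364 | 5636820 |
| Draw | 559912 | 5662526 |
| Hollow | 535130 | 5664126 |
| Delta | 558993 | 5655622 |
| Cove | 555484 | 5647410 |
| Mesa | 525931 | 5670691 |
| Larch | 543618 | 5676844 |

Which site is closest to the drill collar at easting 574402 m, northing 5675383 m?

Ford

Squared distances to each site:
Ford: 138812125.000; Spur: 807892730.000; Knoll: 2226098324.000; Bench: 1536638413.000; Draw: 375262549.000; Hollow: 1669010033.000; Delta: 627934402.000; Cove: 1140379453.000; Mesa: 2371452705.000; Larch: 949789177.000.
Minimum at Ford.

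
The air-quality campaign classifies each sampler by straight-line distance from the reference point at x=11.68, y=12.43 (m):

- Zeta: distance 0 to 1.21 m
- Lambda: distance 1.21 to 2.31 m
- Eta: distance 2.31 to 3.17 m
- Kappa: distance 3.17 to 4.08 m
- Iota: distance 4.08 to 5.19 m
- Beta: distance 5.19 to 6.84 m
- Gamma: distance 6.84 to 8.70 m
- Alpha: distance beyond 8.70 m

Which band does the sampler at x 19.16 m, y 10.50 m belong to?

Gamma

Distance = √((19.16−11.68)² + (10.50−12.43)²) = √(55.950 + 3.725) = 7.725 m.
6.84 ≤ 7.725 < 8.70 → Gamma.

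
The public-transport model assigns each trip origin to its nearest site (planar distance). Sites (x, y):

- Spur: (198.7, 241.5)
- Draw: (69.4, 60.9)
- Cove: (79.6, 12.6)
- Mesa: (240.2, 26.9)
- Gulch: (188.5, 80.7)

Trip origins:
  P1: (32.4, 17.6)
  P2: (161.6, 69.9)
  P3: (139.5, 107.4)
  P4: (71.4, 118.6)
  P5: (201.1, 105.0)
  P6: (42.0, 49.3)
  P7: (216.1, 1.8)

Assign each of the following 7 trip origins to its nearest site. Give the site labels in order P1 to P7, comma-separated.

Cove, Gulch, Gulch, Draw, Gulch, Draw, Mesa

P1 → Cove (d²=2252.84)
P2 → Gulch (d²=840.25)
P3 → Gulch (d²=3113.89)
P4 → Draw (d²=3333.29)
P5 → Gulch (d²=749.25)
P6 → Draw (d²=885.32)
P7 → Mesa (d²=1210.82)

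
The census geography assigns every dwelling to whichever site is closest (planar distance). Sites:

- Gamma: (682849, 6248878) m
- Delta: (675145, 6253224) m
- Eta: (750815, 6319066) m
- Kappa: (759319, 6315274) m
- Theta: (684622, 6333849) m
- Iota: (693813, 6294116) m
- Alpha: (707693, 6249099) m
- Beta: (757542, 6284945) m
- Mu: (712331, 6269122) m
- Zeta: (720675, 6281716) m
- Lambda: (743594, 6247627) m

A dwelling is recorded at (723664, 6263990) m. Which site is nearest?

Mu

Squared distances to each site:
Gamma: 1894236769.000; Delta: 2470000117.000; Eta: 3770542577.000; Kappa: 3901327681.000; Theta: 6404557645.000; Iota: 1798658077.000; Alpha: 476814722.000; Beta: 1586830909.000; Mu: 154774313.000; Zeta: 323145197.000; Lambda: 664952669.000.
Minimum at Mu.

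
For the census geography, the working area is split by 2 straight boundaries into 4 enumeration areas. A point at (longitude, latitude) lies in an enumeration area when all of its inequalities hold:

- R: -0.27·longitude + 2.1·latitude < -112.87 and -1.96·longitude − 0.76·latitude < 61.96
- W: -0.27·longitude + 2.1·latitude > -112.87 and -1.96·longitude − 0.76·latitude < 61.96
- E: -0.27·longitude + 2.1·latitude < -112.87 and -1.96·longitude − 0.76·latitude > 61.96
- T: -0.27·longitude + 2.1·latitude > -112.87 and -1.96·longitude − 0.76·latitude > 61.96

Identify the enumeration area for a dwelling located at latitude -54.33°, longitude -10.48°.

-0.27·-10.48 + 2.1·-54.33 = -111.263, which is > -112.87
-1.96·-10.48 − 0.76·-54.33 = 61.832, which is < 61.96
This sign pattern matches W.

W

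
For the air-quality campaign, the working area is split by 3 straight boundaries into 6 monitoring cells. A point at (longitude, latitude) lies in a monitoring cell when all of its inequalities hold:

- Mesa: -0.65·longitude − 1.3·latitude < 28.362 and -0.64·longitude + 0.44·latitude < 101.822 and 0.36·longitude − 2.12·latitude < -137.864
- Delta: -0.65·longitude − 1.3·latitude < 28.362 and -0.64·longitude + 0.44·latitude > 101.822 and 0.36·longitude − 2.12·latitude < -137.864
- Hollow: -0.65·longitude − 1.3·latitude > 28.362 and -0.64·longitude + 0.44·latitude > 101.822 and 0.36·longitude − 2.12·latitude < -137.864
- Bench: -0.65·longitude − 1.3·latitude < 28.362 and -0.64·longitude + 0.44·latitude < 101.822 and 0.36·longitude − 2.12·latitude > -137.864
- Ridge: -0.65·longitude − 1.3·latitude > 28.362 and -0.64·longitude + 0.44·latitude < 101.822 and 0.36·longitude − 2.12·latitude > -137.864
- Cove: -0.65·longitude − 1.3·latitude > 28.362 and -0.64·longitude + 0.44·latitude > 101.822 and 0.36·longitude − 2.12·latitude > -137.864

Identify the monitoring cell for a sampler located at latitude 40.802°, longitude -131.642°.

Cove

-0.65·-131.642 − 1.3·40.802 = 32.525, which is > 28.362
-0.64·-131.642 + 0.44·40.802 = 102.204, which is > 101.822
0.36·-131.642 − 2.12·40.802 = -133.891, which is > -137.864
This sign pattern matches Cove.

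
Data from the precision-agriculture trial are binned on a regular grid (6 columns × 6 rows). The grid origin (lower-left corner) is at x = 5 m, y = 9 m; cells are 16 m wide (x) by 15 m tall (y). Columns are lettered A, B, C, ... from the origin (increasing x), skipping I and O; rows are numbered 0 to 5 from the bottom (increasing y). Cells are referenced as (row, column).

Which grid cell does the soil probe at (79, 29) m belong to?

(1, E)

Column index: ⌊(79 − 5) / 16⌋ = ⌊4.625⌋ = 4 → column E
Row offset from origin: ⌊(29 − 9) / 15⌋ = ⌊1.333⌋ = 1 → row 1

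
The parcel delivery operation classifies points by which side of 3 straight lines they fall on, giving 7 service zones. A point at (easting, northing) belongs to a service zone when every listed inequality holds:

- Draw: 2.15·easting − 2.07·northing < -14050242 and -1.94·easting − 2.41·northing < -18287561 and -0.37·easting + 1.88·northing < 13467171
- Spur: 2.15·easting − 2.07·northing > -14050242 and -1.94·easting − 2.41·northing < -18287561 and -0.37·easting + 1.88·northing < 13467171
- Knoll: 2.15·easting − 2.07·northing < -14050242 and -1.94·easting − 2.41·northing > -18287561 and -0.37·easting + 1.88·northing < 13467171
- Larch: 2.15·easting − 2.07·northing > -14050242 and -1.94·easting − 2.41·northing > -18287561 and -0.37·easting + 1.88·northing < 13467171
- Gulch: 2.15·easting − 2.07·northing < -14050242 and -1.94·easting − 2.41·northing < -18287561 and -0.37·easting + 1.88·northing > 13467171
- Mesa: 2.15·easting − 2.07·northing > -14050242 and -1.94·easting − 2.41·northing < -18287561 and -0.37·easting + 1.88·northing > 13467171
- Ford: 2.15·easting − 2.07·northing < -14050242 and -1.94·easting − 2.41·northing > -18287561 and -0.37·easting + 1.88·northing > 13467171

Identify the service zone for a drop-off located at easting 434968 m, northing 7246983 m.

Draw

2.15·434968 − 2.07·7246983 = -14066073.610, which is < -14050242
-1.94·434968 − 2.41·7246983 = -18309066.950, which is < -18287561
-0.37·434968 + 1.88·7246983 = 13463389.880, which is < 13467171
This sign pattern matches Draw.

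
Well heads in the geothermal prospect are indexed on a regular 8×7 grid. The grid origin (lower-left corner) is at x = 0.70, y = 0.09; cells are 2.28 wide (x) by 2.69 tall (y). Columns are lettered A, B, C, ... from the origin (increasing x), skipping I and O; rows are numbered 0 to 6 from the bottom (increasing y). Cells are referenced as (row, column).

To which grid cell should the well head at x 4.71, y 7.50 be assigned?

(2, B)

Column index: ⌊(4.71 − 0.70) / 2.28⌋ = ⌊1.759⌋ = 1 → column B
Row offset from origin: ⌊(7.50 − 0.09) / 2.69⌋ = ⌊2.755⌋ = 2 → row 2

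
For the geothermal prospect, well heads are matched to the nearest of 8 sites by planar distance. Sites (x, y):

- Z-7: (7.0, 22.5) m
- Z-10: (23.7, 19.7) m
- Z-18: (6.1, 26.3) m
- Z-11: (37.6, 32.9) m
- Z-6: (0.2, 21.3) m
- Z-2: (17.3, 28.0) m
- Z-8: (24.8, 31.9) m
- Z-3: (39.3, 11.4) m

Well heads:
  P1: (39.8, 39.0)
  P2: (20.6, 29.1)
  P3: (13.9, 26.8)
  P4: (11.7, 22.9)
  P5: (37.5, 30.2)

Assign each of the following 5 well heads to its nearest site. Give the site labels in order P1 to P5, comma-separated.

Z-11, Z-2, Z-2, Z-7, Z-11

P1 → Z-11 (d²=42.05)
P2 → Z-2 (d²=12.10)
P3 → Z-2 (d²=13.00)
P4 → Z-7 (d²=22.25)
P5 → Z-11 (d²=7.30)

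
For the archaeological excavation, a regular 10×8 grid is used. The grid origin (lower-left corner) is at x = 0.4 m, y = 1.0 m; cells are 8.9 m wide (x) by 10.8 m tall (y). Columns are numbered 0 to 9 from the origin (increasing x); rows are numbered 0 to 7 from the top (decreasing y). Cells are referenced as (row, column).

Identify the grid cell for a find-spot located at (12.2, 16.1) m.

Column index: ⌊(12.2 − 0.4) / 8.9⌋ = ⌊1.326⌋ = 1
Row offset from origin: ⌊(16.1 − 1.0) / 10.8⌋ = ⌊1.398⌋ = 1 → row 6 (counted from top)

(6, 1)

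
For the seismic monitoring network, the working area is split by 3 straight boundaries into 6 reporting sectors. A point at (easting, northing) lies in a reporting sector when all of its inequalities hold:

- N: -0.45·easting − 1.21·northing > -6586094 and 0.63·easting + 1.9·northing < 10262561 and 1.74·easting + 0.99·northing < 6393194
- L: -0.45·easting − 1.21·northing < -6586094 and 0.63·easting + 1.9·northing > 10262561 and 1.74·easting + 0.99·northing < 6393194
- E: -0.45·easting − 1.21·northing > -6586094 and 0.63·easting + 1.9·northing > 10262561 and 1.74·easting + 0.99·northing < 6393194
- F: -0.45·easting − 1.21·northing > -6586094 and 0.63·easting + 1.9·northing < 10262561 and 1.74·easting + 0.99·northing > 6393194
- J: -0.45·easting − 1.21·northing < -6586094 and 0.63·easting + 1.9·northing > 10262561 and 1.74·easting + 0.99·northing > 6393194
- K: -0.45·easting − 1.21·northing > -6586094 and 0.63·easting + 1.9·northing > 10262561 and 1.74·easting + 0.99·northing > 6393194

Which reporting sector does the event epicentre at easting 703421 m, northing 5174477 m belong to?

E

-0.45·703421 − 1.21·5174477 = -6577656.620, which is > -6586094
0.63·703421 + 1.9·5174477 = 10274661.530, which is > 10262561
1.74·703421 + 0.99·5174477 = 6346684.770, which is < 6393194
This sign pattern matches E.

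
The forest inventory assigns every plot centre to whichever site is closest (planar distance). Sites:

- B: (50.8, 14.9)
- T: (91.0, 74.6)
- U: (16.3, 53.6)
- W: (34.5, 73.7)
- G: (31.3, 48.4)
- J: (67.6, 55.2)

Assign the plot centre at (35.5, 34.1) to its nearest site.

Squared distances to each site:
B: 602.730; T: 4720.500; U: 748.890; W: 1569.160; G: 222.130; J: 1475.620.
Minimum at G.

G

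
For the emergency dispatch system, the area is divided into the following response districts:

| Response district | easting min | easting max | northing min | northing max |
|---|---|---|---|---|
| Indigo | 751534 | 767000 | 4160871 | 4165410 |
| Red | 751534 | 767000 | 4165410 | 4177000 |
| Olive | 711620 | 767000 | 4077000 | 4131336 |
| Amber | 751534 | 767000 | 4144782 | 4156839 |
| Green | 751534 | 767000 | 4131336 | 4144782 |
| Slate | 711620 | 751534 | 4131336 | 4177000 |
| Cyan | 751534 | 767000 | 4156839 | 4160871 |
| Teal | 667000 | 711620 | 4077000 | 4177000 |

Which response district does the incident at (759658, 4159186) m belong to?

Cyan

The point has easting = 759658 and northing = 4159186.
Only Cyan satisfies 751534 ≤ easting ≤ 767000 and 4156839 ≤ northing ≤ 4160871.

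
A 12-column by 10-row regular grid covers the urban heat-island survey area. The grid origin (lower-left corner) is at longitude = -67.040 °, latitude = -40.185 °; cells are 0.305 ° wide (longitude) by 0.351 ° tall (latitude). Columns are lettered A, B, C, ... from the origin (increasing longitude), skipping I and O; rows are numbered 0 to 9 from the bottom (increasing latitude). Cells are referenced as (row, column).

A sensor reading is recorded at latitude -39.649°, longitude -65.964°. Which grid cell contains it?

Column index: ⌊(-65.964 − -67.040) / 0.305⌋ = ⌊3.528⌋ = 3 → column D
Row offset from origin: ⌊(-39.649 − -40.185) / 0.351⌋ = ⌊1.527⌋ = 1 → row 1

(1, D)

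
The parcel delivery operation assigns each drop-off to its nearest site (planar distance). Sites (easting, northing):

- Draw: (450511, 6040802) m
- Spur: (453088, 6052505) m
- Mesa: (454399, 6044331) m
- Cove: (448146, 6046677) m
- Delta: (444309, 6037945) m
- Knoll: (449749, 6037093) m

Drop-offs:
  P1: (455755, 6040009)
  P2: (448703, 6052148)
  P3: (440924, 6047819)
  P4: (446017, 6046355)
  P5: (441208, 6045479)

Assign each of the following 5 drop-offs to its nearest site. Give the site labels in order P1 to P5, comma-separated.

P1 → Mesa (d²=20518420.00)
P2 → Spur (d²=19355674.00)
P3 → Cove (d²=53461448.00)
P4 → Cove (d²=4636325.00)
P5 → Cove (d²=49571048.00)

Mesa, Spur, Cove, Cove, Cove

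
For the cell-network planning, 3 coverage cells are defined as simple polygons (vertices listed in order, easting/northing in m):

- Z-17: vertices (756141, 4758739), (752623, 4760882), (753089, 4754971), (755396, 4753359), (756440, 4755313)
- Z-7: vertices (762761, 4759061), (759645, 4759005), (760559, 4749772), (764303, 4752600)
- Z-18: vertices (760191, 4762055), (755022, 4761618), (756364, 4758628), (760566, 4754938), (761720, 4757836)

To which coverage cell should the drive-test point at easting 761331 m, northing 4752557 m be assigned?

Z-7

Cast a ray rightward from (761331, 4752557). For each polygon, the edges (by vertex number in listed order) whose endpoints lie on opposite sides of northing = 4752557, where each meets that height, and whether that is right or left of the point:
Z-17: no edge straddles that height → 0 crossings.
Z-7: 2–3 at easting≈760283.3 (left), 3–4 at easting≈764246.1 (right) → 1 crossing.
Z-18: no edge straddles that height → 0 crossings.
Only Z-7 has an odd count, so the point is inside Z-7.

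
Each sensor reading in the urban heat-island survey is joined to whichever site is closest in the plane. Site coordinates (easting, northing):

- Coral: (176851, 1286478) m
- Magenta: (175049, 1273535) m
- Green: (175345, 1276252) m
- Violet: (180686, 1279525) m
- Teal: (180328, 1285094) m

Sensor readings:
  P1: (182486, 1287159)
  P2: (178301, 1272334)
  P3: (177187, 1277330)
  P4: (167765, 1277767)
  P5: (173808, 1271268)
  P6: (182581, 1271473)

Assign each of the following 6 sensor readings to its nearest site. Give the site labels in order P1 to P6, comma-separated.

Teal, Magenta, Green, Green, Magenta, Magenta

P1 → Teal (d²=8921189.00)
P2 → Magenta (d²=12017905.00)
P3 → Green (d²=4555048.00)
P4 → Green (d²=59751625.00)
P5 → Magenta (d²=6679370.00)
P6 → Magenta (d²=60982868.00)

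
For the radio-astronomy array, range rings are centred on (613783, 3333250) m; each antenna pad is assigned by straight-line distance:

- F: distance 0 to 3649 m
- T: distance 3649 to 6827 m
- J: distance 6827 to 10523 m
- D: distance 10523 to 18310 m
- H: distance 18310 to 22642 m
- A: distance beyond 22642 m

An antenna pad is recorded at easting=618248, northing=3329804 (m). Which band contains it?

Distance = √((618248−613783)² + (3329804−3333250)²) = √(19936225.000 + 11874916.000) = 5640.137 m.
3649 ≤ 5640.137 < 6827 → T.

T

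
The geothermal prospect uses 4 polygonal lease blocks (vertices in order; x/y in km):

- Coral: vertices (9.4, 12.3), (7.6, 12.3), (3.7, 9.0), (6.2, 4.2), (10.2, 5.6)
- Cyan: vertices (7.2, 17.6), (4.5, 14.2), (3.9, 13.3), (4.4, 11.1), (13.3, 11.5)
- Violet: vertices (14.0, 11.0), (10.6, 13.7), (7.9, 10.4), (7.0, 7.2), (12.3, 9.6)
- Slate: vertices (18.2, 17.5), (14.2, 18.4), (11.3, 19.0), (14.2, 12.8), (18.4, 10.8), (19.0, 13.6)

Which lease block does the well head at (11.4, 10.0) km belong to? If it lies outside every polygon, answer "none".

Cast a ray rightward from (11.4, 10.0). For each polygon, the edges (by vertex number in listed order) whose endpoints lie on opposite sides of y = 10.0, where each meets that height, and whether that is right or left of the point:
Coral: 2–3 at x≈4.88 (left), 5–1 at x≈9.67 (left) → 0 crossings.
Cyan: no edge straddles that height → 0 crossings.
Violet: 3–4 at x≈7.79 (left), 5–1 at x≈12.79 (right) → 1 crossing.
Slate: no edge straddles that height → 0 crossings.
Only Violet has an odd count, so the point is inside Violet.

Violet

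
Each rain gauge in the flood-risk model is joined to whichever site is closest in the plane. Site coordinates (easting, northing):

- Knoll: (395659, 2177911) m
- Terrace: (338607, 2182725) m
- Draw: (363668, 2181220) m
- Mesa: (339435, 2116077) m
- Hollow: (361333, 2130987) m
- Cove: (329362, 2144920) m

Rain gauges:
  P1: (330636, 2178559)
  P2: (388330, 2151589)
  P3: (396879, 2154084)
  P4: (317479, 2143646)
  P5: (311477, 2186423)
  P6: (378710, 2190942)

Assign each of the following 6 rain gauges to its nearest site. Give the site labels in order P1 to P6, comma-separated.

P1 → Terrace (d²=80892397.00)
P2 → Knoll (d²=746561925.00)
P3 → Knoll (d²=569214329.00)
P4 → Cove (d²=142828765.00)
P5 → Terrace (d²=749712104.00)
P6 → Draw (d²=320779048.00)

Terrace, Knoll, Knoll, Cove, Terrace, Draw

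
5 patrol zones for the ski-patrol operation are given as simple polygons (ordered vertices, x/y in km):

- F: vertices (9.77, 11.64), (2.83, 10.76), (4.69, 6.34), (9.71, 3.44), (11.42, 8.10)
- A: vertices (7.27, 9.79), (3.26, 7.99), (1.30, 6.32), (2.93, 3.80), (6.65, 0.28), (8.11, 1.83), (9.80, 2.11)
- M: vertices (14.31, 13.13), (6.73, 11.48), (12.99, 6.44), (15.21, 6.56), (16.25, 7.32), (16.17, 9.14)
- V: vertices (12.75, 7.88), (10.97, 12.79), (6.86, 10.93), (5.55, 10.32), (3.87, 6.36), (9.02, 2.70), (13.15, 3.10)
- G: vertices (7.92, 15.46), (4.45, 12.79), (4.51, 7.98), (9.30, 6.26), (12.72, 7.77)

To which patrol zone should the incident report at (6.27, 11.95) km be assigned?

G

Cast a ray rightward from (6.27, 11.95). For each polygon, the edges (by vertex number in listed order) whose endpoints lie on opposite sides of y = 11.95, where each meets that height, and whether that is right or left of the point:
F: no edge straddles that height → 0 crossings.
A: no edge straddles that height → 0 crossings.
M: 1–2 at x≈8.889 (right), 6–1 at x≈14.860 (right) → 2 crossings.
V: 1–2 at x≈11.275 (right), 2–3 at x≈9.114 (right) → 2 crossings.
G: 2–3 at x≈4.460 (left), 5–1 at x≈10.111 (right) → 1 crossing.
Only G has an odd count, so the point is inside G.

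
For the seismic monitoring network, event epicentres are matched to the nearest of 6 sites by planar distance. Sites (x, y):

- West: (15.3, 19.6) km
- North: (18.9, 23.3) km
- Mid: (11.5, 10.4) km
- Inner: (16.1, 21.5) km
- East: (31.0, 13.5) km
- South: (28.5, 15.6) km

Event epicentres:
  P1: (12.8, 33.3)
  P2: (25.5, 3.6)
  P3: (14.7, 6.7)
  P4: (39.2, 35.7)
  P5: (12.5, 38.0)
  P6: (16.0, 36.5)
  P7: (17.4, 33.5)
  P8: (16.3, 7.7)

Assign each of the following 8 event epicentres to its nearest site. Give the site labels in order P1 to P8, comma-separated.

North, East, Mid, South, North, North, North, Mid

P1 → North (d²=137.21)
P2 → East (d²=128.26)
P3 → Mid (d²=23.93)
P4 → South (d²=518.50)
P5 → North (d²=257.05)
P6 → North (d²=182.65)
P7 → North (d²=106.29)
P8 → Mid (d²=30.33)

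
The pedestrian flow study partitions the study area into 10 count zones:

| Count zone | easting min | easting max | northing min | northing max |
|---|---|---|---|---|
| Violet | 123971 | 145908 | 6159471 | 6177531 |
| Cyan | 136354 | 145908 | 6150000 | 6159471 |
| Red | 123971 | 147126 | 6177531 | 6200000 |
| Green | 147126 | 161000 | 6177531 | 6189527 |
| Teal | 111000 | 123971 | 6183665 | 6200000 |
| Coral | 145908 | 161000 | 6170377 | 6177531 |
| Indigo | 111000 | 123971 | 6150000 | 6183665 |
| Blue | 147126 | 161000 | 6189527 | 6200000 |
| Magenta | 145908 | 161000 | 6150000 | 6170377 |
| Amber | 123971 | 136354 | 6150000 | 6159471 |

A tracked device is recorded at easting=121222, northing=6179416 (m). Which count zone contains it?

The point has easting = 121222 and northing = 6179416.
Only Indigo satisfies 111000 ≤ easting ≤ 123971 and 6150000 ≤ northing ≤ 6183665.

Indigo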